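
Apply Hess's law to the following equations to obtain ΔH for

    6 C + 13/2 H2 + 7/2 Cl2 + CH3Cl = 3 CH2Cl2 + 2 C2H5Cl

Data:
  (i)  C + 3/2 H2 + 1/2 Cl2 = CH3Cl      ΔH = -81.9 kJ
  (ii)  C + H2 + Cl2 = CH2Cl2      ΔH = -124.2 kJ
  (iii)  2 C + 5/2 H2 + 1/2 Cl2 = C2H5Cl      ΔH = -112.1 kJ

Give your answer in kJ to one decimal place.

ΔH = -514.9 kJ

(i) reversed (reverse to put CH3Cl on the reactant side): +81.9 kJ
(ii) × 3 (scale by 3 for the 3 CH2Cl2): (3)·(-124.2) = -372.6 kJ
(iii) × 2 (×2 to match 2 C2H5Cl in the target): (2)·(-112.1) = -224.2 kJ
Since enthalpy is a state function, ΔH = (+81.9) + (-372.6) + (-224.2) = -514.9 kJ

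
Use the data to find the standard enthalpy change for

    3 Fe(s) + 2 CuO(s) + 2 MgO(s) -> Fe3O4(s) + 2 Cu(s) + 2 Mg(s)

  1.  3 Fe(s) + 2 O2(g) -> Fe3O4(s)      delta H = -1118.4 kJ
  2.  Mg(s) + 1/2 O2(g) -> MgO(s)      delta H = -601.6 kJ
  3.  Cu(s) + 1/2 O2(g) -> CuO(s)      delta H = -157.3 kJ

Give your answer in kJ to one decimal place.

delta H = 399.4 kJ

eq. 1 as written: -1118.4 kJ
eq. 2 reversed and × 2: (-2)·(-601.6) = +1203.2 kJ
eq. 3 reversed and × 2: (-2)·(-157.3) = +314.6 kJ
Combining the equations, delta H = (-1118.4) + (+1203.2) + (+314.6) = 399.4 kJ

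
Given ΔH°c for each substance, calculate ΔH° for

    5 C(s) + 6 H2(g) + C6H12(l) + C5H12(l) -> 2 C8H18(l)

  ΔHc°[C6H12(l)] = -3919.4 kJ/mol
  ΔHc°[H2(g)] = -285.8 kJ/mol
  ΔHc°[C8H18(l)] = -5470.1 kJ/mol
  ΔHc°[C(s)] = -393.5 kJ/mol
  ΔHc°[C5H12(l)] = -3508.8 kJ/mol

Using ΔH = Σ nΔHc°(reactants) − Σ nΔHc°(products):
= [5·(-393.5) + 6·(-285.8) + 1·(-3919.4) + 1·(-3508.8)] − [2·(-5470.1)]
= -170.3 kJ/mol

ΔH° = -170.3 kJ/mol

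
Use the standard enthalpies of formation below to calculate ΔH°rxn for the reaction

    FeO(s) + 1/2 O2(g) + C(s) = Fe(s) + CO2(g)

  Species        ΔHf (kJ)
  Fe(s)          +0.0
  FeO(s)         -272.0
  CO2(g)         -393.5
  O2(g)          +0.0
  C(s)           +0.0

ΔH°rxn = -121.5 kJ

Products: 1·(+0.0) + 1·(-393.5) = -393.5
Reactants: 1·(-272.0) + 1/2·(+0.0) + 1·(+0.0) = -272.0
ΔH°rxn = (-393.5) − (-272.0) = -121.5 kJ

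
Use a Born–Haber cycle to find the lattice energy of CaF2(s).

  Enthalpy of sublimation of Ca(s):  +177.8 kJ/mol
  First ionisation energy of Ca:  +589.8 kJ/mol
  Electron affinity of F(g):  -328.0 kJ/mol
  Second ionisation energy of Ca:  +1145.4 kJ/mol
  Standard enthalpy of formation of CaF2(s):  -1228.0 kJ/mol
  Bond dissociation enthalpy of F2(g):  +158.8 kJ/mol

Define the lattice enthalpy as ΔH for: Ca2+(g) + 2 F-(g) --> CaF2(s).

U = -2643.8 kJ/mol

ΔHf° = 1·ΔHsub + 1·(ΣIE) + 1·D(F2) + 2·EA + U
-1228.0 = 1·(+177.8) + 1·(+1735.2) + 1·(+158.8) + 2·(-328.0) + U
U = -1228.0 − (+1415.8) = -2643.8 kJ/mol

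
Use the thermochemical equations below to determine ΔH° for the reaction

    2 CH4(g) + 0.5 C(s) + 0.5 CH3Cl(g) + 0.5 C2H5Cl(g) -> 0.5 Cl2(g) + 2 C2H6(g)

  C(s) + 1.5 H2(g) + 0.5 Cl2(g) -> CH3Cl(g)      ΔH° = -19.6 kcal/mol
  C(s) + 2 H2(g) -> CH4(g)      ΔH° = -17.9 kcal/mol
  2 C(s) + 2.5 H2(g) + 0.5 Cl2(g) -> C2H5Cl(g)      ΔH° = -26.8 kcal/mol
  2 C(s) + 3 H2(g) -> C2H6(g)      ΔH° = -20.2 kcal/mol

ΔH° = 18.6 kcal/mol

equation 1 reversed and × 1/2: (-1/2)·(-19.6) = +9.8 kcal/mol
equation 2 reversed and × 2: (-2)·(-17.9) = +35.8 kcal/mol
equation 3 reversed and × 1/2: (-1/2)·(-26.8) = +13.4 kcal/mol
equation 4 × 2: (2)·(-20.2) = -40.4 kcal/mol
ΔH° = (-1/2)·(-19.6) + (-2)·(-17.9) + (-1/2)·(-26.8) + (2)·(-20.2) = 18.6 kcal/mol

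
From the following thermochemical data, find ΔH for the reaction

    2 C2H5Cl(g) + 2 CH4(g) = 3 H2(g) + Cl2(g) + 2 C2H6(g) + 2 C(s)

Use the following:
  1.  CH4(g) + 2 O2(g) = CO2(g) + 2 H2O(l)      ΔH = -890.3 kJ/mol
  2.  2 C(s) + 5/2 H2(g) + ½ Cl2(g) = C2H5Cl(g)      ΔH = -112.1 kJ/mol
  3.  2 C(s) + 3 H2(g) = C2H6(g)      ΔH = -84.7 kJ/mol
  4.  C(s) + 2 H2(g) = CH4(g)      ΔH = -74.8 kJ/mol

eq. 1: not needed.
eq. 2 reversed and × 2: (-2)·(-112.1) = +224.2 kJ/mol
eq. 3 × 2: (2)·(-84.7) = -169.4 kJ/mol
eq. 4 reversed and × 2: (-2)·(-74.8) = +149.6 kJ/mol
Combining the equations, ΔH = (-2)·(-112.1) + (2)·(-84.7) + (-2)·(-74.8) = 204.4 kJ/mol

ΔH = 204.4 kJ/mol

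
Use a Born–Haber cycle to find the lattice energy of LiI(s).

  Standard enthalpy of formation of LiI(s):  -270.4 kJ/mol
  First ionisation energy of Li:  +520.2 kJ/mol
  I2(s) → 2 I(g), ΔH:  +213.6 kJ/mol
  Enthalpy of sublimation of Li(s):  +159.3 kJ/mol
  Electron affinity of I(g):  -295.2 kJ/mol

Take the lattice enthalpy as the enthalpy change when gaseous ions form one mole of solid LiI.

ΔHf° = 1·ΔHsub + 1·(ΣIE) + 1/2·D(I2) + 1·EA + U
-270.4 = 1·(+159.3) + 1·(+520.2) + 1/2·(+213.6) + 1·(-295.2) + U
U = -270.4 − (+491.1) = -761.5 kJ/mol

U = -761.5 kJ/mol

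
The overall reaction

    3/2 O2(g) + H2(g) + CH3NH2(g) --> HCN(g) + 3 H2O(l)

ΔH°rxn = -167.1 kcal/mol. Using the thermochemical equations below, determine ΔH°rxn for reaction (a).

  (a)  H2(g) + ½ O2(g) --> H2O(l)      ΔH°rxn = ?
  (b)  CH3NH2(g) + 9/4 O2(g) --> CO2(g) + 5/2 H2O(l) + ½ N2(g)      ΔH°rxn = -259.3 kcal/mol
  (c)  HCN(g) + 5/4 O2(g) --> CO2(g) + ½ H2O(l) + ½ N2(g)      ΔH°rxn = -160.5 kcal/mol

ΔH°rxn = -68.3 kcal/mol

(a) as written (H2(g) already on the reactant side): contributes x
(b) as written (CH3NH2(g) already on the reactant side): -259.3 kcal/mol
(c) reversed (HCN(g) must end up as a product): +160.5 kcal/mol
-167.1 = (-259.3) + (+160.5) + x
x = (-167.1 − (-98.8)) / (1) = -68.3 kcal/mol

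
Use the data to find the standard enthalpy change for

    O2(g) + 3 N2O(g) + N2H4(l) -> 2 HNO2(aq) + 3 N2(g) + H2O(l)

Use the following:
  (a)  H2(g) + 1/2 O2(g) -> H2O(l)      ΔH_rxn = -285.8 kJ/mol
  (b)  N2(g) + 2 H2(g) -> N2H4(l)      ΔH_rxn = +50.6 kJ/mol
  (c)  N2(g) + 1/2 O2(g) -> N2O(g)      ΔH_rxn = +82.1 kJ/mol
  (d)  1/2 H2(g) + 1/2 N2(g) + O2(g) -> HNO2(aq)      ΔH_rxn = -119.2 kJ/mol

ΔH_rxn = -821.1 kJ/mol

(a) as written: -285.8 kJ/mol
(b) reversed: -50.6 kJ/mol
(c) reversed and × 3: (-3)·(+82.1) = -246.3 kJ/mol
(d) × 2: (2)·(-119.2) = -238.4 kJ/mol
ΔH_rxn = (1)·(-285.8) + (-1)·(+50.6) + (-3)·(+82.1) + (2)·(-119.2) = -821.1 kJ/mol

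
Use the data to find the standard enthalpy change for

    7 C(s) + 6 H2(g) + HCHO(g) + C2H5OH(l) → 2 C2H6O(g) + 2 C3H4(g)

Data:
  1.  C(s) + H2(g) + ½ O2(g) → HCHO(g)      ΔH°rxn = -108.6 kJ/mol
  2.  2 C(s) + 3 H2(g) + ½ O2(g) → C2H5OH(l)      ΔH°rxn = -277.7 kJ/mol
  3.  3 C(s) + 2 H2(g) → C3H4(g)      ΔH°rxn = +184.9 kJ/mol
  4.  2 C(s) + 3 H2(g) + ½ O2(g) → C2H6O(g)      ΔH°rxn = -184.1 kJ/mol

eq. 1 reversed: +108.6 kJ/mol
eq. 2 reversed: +277.7 kJ/mol
eq. 3 × 2: (2)·(+184.9) = +369.8 kJ/mol
eq. 4 × 2: (2)·(-184.1) = -368.2 kJ/mol
Since enthalpy is a state function, ΔH°rxn = (-1)·(-108.6) + (-1)·(-277.7) + (2)·(+184.9) + (2)·(-184.1) = 387.9 kJ/mol

ΔH°rxn = 387.9 kJ/mol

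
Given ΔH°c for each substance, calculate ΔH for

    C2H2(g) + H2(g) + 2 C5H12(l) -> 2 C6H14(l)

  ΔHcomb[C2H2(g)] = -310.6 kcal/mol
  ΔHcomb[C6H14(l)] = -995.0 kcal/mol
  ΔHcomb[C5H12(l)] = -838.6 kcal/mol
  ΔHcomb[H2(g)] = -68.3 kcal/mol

ΔH = -66.1 kcal/mol

With combustion enthalpies, reactants minus products:
= [1·(-310.6) + 1·(-68.3) + 2·(-838.6)] − [2·(-995.0)]
= -66.1 kcal/mol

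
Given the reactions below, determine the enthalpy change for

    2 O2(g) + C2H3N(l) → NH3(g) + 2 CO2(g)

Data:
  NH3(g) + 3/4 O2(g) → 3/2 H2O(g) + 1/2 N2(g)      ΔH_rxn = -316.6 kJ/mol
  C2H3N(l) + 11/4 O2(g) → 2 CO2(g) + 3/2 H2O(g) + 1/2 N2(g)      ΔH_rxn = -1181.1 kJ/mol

equation 1 reversed: +316.6 kJ/mol
equation 2 as written: -1181.1 kJ/mol
ΔH_rxn = (+316.6) + (-1181.1) = -864.5 kJ/mol

ΔH_rxn = -864.5 kJ/mol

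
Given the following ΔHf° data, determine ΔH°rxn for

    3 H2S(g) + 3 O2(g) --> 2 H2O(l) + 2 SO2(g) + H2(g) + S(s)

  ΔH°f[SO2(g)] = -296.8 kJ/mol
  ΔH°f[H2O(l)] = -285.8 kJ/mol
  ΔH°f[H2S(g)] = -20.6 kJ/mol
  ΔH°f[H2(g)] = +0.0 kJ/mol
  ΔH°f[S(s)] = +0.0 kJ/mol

ΔH°rxn = -1103.4 kJ/mol

Products: 2·(-285.8) + 2·(-296.8) + 1·(+0.0) + 1·(+0.0) = -1165.2
Reactants: 3·(-20.6) + 3·(+0.0) = -61.8
ΔH°rxn = (-1165.2) − (-61.8) = -1103.4 kJ/mol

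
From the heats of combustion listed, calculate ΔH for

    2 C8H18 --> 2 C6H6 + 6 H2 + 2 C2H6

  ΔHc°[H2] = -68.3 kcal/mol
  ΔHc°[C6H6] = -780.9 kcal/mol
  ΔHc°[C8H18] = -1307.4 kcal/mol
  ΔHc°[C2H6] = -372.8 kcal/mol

With combustion enthalpies, reactants minus products:
= [2·(-1307.4)] − [2·(-780.9) + 6·(-68.3) + 2·(-372.8)]
= 102.4 kcal/mol

ΔH = 102.4 kcal/mol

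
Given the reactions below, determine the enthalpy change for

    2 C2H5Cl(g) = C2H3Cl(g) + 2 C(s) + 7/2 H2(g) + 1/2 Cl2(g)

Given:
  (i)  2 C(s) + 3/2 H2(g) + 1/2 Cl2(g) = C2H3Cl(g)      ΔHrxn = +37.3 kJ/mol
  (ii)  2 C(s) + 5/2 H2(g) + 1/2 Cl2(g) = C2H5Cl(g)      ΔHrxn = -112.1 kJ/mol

ΔHrxn = 261.5 kJ/mol

(i) as written: +37.3 kJ/mol
(ii) reversed and × 2: (-2)·(-112.1) = +224.2 kJ/mol
By Hess's law, ΔHrxn = (1)·(+37.3) + (-2)·(-112.1) = 261.5 kJ/mol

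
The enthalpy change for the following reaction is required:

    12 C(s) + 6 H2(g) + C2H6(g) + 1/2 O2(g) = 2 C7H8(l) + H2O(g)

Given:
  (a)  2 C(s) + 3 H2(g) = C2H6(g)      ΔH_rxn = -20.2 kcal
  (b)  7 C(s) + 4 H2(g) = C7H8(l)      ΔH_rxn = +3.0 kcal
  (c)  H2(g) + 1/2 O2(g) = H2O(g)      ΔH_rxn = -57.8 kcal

(a) reversed (reverse to put C2H6(g) on the reactant side): +20.2 kcal
(b) × 2 (scale by 2 for the 2 C7H8(l)): (2)·(+3.0) = +6.0 kcal
(c) as written (H2O(g) already on the product side): -57.8 kcal
ΔH_rxn = (+20.2) + (+6.0) + (-57.8) = -31.6 kcal

ΔH_rxn = -31.6 kcal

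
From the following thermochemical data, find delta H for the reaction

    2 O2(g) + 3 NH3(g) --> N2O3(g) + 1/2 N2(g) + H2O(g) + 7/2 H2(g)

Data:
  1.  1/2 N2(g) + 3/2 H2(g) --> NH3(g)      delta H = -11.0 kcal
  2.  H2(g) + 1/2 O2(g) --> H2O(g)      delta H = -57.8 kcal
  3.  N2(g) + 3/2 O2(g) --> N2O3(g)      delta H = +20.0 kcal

delta H = -4.8 kcal

eq. 1 reversed and × 3 (reverse to put NH3(g) on the reactant side; scale by 3 for the 3 NH3(g)): (-3)·(-11.0) = +33.0 kcal
eq. 2 as written (H2O(g) already on the product side): -57.8 kcal
eq. 3 as written (N2O3(g) already on the product side): +20.0 kcal
Since enthalpy is a state function, delta H = (-3)·(-11.0) + (1)·(-57.8) + (1)·(+20.0) = -4.8 kcal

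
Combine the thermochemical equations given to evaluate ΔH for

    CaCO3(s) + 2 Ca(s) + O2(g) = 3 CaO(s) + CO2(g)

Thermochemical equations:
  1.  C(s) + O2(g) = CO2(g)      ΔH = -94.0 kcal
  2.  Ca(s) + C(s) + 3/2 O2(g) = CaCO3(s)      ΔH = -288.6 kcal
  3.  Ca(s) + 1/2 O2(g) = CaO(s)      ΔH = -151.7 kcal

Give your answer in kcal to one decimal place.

eq. 1 as written (CO2(g) already on the product side): -94.0 kcal
eq. 2 reversed (reverse to put CaCO3(s) on the reactant side): +288.6 kcal
eq. 3 × 3 (scale by 3 for the 3 CaO(s)): (3)·(-151.7) = -455.1 kcal
Since enthalpy is a state function, ΔH = (1)·(-94.0) + (-1)·(-288.6) + (3)·(-151.7) = -260.5 kcal

ΔH = -260.5 kcal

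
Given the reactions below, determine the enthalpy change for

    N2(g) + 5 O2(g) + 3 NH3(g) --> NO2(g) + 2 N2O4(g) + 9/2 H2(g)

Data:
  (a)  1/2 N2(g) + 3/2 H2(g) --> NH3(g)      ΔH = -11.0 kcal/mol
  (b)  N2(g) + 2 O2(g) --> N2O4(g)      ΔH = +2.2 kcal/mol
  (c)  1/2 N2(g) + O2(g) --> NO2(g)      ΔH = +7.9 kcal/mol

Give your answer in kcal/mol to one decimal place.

ΔH = 45.3 kcal/mol

(a) reversed and × 3 (NH3(g) must end up as a reactant; scale by 3 for the 3 NH3(g)): (-3)·(-11.0) = +33.0 kcal/mol
(b) × 2 (×2 to match 2 N2O4(g) in the target): (2)·(+2.2) = +4.4 kcal/mol
(c) as written (NO2(g) already on the product side): +7.9 kcal/mol
By Hess's law, ΔH = (-3)·(-11.0) + (2)·(+2.2) + (1)·(+7.9) = 45.3 kcal/mol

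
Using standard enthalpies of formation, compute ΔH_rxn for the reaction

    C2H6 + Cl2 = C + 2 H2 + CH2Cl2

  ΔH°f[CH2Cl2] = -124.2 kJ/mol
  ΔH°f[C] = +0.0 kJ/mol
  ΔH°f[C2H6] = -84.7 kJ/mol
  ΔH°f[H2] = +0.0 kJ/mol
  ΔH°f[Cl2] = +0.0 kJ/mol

ΔH°rxn = Σ nΔHf°(products) − Σ nΔHf°(reactants).
Products: 1·(+0.0) + 2·(+0.0) + 1·(-124.2) = -124.2
Reactants: 1·(-84.7) + 1·(+0.0) = -84.7
ΔH_rxn = (-124.2) − (-84.7) = -39.5 kJ/mol

ΔH_rxn = -39.5 kJ/mol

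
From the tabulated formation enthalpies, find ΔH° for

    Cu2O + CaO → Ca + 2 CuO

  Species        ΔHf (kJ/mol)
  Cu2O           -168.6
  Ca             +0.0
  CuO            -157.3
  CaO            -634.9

Products: 1·(+0.0) + 2·(-157.3) = -314.6
Reactants: 1·(-168.6) + 1·(-634.9) = -803.5
ΔH° = (-314.6) − (-803.5) = 488.9 kJ/mol

ΔH° = 488.9 kJ/mol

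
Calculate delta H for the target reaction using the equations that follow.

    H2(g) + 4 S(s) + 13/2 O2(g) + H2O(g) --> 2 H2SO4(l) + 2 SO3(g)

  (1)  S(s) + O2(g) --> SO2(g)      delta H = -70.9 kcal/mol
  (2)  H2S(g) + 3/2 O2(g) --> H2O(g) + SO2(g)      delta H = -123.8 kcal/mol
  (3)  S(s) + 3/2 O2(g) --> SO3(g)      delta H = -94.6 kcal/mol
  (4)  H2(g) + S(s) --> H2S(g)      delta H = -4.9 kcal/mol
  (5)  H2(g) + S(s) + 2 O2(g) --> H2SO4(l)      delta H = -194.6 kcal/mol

delta H = -520.6 kcal/mol

(1) as written: -70.9 kcal/mol
(2) reversed (reverse to put H2O(g) on the reactant side): +123.8 kcal/mol
(3) × 2 (scale by 2 for the 2 SO3(g)): (2)·(-94.6) = -189.2 kcal/mol
(4) reversed: +4.9 kcal/mol
(5) × 2 (×2 to match 2 H2SO4(l) in the target): (2)·(-194.6) = -389.2 kcal/mol
delta H = (1)·(-70.9) + (-1)·(-123.8) + (2)·(-94.6) + (-1)·(-4.9) + (2)·(-194.6) = -520.6 kcal/mol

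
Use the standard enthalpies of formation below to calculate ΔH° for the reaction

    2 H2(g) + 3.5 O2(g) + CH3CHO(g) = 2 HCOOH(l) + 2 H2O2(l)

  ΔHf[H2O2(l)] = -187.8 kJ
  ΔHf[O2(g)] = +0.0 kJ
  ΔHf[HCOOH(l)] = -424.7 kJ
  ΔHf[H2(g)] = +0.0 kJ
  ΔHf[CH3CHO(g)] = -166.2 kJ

ΔH° = -1058.8 kJ

Products: 2·(-424.7) + 2·(-187.8) = -1225.0
Reactants: 2·(+0.0) + 7/2·(+0.0) + 1·(-166.2) = -166.2
ΔH° = (-1225.0) − (-166.2) = -1058.8 kJ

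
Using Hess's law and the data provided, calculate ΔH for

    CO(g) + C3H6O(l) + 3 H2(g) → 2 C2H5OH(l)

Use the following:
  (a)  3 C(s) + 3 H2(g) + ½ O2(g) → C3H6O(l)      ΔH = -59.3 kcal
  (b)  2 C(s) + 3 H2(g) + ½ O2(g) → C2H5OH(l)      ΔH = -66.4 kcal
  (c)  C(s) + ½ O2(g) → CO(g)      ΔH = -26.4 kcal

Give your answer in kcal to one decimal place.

(a) reversed: +59.3 kcal
(b) × 2: (2)·(-66.4) = -132.8 kcal
(c) reversed: +26.4 kcal
Summing the manipulated equations, ΔH = (+59.3) + (-132.8) + (+26.4) = -47.1 kcal

ΔH = -47.1 kcal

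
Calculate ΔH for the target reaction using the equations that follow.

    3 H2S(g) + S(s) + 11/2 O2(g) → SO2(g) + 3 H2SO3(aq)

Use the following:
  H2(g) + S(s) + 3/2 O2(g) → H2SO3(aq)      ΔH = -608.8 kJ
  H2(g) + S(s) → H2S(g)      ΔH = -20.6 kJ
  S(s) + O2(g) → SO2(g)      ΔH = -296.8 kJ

ΔH = -2061.4 kJ

equation 1 × 3 (×3 to match 3 H2SO3(aq) in the target): (3)·(-608.8) = -1826.4 kJ
equation 2 reversed and × 3 (reverse to put H2S(g) on the reactant side; ×3 to match 3 H2S(g) in the target): (-3)·(-20.6) = +61.8 kJ
equation 3 as written (SO2(g) already on the product side): -296.8 kJ
ΔH = (-1826.4) + (+61.8) + (-296.8) = -2061.4 kJ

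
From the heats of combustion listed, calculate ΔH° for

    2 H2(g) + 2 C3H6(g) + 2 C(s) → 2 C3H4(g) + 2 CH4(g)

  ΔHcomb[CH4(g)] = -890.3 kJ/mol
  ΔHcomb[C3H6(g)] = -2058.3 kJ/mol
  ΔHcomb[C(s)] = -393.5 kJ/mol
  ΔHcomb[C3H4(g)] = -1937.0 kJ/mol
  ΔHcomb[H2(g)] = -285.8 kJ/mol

ΔH° = 179.4 kJ/mol

With combustion enthalpies, reactants minus products:
= [2·(-285.8) + 2·(-2058.3) + 2·(-393.5)] − [2·(-1937.0) + 2·(-890.3)]
= 179.4 kJ/mol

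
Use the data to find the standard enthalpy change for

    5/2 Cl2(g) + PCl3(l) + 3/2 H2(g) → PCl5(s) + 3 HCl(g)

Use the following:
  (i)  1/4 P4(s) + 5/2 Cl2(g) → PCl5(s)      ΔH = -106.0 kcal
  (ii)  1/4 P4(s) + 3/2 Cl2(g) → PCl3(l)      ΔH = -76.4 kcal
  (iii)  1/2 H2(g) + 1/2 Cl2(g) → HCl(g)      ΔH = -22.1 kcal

ΔH = -95.9 kcal

(i) as written (PCl5(s) already on the product side): -106.0 kcal
(ii) reversed (reverse to put PCl3(l) on the reactant side): +76.4 kcal
(iii) × 3 (×3 to match 3 HCl(g) in the target): (3)·(-22.1) = -66.3 kcal
Since enthalpy is a state function, ΔH = (-106.0) + (+76.4) + (-66.3) = -95.9 kcal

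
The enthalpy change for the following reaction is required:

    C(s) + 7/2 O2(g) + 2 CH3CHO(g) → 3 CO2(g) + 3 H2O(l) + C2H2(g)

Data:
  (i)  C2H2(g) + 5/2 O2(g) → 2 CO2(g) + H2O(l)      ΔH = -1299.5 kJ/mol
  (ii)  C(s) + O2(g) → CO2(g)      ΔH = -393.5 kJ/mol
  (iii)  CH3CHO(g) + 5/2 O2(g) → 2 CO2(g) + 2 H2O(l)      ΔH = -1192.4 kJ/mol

ΔH = -1478.8 kJ/mol

(i) reversed: +1299.5 kJ/mol
(ii) as written: -393.5 kJ/mol
(iii) × 2: (2)·(-1192.4) = -2384.8 kJ/mol
ΔH = (+1299.5) + (-393.5) + (-2384.8) = -1478.8 kJ/mol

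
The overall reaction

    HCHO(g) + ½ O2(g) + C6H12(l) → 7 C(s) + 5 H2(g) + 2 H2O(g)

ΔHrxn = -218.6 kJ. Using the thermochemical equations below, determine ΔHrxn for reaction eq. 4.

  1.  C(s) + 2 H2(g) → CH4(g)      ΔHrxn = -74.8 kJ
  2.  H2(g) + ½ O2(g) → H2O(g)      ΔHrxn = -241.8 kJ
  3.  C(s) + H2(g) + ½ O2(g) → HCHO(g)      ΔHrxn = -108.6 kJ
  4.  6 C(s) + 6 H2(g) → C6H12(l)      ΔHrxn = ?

eq. 1: not needed (CH4(g) appears nowhere else).
eq. 2 × 2 (scale by 2 for the 2 H2O(g)): (2)·(-241.8) = -483.6 kJ
eq. 3 reversed (reverse to put HCHO(g) on the reactant side): +108.6 kJ
eq. 4 reversed (C6H12(l) must end up as a reactant): contributes −x
-218.6 = (-483.6) + (+108.6) − x
x = (-218.6 − (-375.0)) / (-1) = -156.4 kJ

ΔHrxn = -156.4 kJ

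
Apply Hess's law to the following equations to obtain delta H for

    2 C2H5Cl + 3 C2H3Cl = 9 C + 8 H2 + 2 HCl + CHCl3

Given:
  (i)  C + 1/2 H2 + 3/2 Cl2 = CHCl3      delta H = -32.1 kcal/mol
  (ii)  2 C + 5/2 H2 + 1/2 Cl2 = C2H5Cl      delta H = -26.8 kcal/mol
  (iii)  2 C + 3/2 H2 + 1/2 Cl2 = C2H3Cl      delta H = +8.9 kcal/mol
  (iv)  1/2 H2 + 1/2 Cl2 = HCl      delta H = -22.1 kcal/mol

delta H = -49.4 kcal/mol

(i) as written (CHCl3 already on the product side): -32.1 kcal/mol
(ii) reversed and × 2 (reverse to put C2H5Cl on the reactant side; scale by 2 for the 2 C2H5Cl): (-2)·(-26.8) = +53.6 kcal/mol
(iii) reversed and × 3 (reverse to put C2H3Cl on the reactant side; scale by 3 for the 3 C2H3Cl): (-3)·(+8.9) = -26.7 kcal/mol
(iv) × 2 (scale by 2 for the 2 HCl): (2)·(-22.1) = -44.2 kcal/mol
delta H = (-32.1) + (+53.6) + (-26.7) + (-44.2) = -49.4 kcal/mol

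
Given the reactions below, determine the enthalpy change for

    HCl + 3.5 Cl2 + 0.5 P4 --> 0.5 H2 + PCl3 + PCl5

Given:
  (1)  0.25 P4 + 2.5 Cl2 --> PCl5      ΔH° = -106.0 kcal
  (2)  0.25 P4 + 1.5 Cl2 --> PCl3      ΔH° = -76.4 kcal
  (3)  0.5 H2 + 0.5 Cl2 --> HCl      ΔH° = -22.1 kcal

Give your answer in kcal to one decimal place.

ΔH° = -160.3 kcal

(1) as written: -106.0 kcal
(2) as written: -76.4 kcal
(3) reversed: +22.1 kcal
Summing the manipulated equations, ΔH° = (1)·(-106.0) + (1)·(-76.4) + (-1)·(-22.1) = -160.3 kcal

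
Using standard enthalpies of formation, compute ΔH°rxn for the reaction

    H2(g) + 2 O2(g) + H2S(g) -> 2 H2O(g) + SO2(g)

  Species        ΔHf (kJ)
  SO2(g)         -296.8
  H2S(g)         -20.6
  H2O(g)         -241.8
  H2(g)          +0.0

ΔH°rxn = -759.8 kJ

Products: 2·(-241.8) + 1·(-296.8) = -780.4
Reactants: 1·(+0.0) + 2·(+0.0) + 1·(-20.6) = -20.6
ΔH°rxn = (-780.4) − (-20.6) = -759.8 kJ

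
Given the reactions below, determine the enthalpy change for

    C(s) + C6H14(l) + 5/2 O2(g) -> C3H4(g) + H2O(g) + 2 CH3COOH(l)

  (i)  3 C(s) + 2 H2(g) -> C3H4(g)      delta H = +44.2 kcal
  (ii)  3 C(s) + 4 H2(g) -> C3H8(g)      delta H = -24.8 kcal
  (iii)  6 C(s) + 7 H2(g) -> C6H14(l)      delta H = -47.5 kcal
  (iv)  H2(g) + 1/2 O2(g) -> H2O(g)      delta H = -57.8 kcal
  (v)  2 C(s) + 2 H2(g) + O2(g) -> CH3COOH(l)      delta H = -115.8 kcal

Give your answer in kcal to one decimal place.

delta H = -197.7 kcal

(i) as written (C3H4(g) already on the product side): +44.2 kcal
(ii): not needed (C3H8(g) appears nowhere else).
(iii) reversed (C6H14(l) must end up as a reactant): +47.5 kcal
(iv) as written (H2O(g) already on the product side): -57.8 kcal
(v) × 2 (×2 to match 2 CH3COOH(l) in the target): (2)·(-115.8) = -231.6 kcal
delta H = (+44.2) + (+47.5) + (-57.8) + (-231.6) = -197.7 kcal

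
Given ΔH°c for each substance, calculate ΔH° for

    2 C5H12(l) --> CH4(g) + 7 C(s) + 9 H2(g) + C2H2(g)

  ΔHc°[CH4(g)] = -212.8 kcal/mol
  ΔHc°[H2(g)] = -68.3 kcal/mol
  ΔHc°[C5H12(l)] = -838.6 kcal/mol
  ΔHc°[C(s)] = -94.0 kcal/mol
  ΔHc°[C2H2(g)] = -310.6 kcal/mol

Using ΔH = Σ nΔHc°(reactants) − Σ nΔHc°(products):
= [2·(-838.6)] − [1·(-212.8) + 7·(-94.0) + 9·(-68.3) + 1·(-310.6)]
= 118.9 kcal/mol

ΔH° = 118.9 kcal/mol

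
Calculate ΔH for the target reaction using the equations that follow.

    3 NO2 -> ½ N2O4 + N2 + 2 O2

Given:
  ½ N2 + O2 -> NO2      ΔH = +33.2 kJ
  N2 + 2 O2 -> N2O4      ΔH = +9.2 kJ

ΔH = -95.0 kJ

equation 1 reversed and × 3 (reverse to put NO2 on the reactant side; scale by 3 for the 3 NO2): (-3)·(+33.2) = -99.6 kJ
equation 2 × 1/2 (scale by 1/2 for the 1/2 N2O4): (1/2)·(+9.2) = +4.6 kJ
Combining the equations, ΔH = (-3)·(+33.2) + (1/2)·(+9.2) = -95.0 kJ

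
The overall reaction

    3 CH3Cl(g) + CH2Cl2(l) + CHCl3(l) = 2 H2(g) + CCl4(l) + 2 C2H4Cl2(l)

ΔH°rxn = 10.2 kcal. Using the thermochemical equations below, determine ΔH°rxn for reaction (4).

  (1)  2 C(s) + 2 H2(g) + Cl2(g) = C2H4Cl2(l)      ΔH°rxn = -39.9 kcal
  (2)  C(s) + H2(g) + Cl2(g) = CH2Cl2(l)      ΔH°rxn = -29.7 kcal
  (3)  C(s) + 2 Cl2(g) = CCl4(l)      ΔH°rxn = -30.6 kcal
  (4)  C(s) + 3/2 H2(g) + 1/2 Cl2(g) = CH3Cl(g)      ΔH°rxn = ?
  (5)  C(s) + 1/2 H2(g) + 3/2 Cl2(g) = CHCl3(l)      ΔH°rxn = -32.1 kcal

(1) × 2 (scale by 2 for the 2 C2H4Cl2(l)): (2)·(-39.9) = -79.8 kcal
(2) reversed (CH2Cl2(l) must end up as a reactant): +29.7 kcal
(3) as written (CCl4(l) already on the product side): -30.6 kcal
(4) reversed and × 3 (reverse to put CH3Cl(g) on the reactant side; scale by 3 for the 3 CH3Cl(g)): contributes −3·x
(5) reversed (CHCl3(l) must end up as a reactant): +32.1 kcal
+10.2 = (-79.8) + (+29.7) + (-30.6) + (+32.1) − 3·x
x = (+10.2 − (-48.6)) / (-3) = -19.6 kcal

ΔH°rxn = -19.6 kcal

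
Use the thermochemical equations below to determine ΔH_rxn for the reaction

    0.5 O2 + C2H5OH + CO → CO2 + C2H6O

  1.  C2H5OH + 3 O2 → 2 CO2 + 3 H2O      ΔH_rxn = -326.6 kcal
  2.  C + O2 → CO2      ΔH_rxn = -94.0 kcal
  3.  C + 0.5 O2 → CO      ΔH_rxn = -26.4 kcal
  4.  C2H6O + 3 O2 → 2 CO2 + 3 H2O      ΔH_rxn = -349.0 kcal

ΔH_rxn = -45.2 kcal

eq. 1 as written (C2H5OH already on the reactant side): -326.6 kcal
eq. 2 as written: -94.0 kcal
eq. 3 reversed (reverse to put CO on the reactant side): +26.4 kcal
eq. 4 reversed (reverse to put C2H6O on the product side): +349.0 kcal
Combining the equations, ΔH_rxn = (-326.6) + (-94.0) + (+26.4) + (+349.0) = -45.2 kcal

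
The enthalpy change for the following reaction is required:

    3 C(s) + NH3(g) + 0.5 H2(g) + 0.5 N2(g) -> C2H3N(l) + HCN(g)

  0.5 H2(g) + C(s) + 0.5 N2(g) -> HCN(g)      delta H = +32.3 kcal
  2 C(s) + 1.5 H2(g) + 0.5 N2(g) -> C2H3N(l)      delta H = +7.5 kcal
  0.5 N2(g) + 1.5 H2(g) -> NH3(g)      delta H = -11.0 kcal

equation 1 as written (HCN(g) already on the product side): +32.3 kcal
equation 2 as written (C2H3N(l) already on the product side): +7.5 kcal
equation 3 reversed (NH3(g) must end up as a reactant): +11.0 kcal
Summing the manipulated equations, delta H = (1)·(+32.3) + (1)·(+7.5) + (-1)·(-11.0) = 50.8 kcal

delta H = 50.8 kcal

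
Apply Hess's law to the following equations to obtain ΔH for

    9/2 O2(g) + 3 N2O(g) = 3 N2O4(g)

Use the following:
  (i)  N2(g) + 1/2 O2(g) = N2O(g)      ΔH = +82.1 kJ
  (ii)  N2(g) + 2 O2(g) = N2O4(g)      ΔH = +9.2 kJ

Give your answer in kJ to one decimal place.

ΔH = -218.7 kJ

(i) reversed and × 3: (-3)·(+82.1) = -246.3 kJ
(ii) × 3: (3)·(+9.2) = +27.6 kJ
Summing the manipulated equations, ΔH = (-3)·(+82.1) + (3)·(+9.2) = -218.7 kJ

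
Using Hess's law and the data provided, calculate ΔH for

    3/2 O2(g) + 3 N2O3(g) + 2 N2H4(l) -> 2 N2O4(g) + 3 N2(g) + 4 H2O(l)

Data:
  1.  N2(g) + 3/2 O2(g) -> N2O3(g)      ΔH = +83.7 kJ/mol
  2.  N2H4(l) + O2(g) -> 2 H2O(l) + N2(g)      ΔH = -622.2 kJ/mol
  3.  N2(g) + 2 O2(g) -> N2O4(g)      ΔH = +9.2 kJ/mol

eq. 1 reversed and × 3: (-3)·(+83.7) = -251.1 kJ/mol
eq. 2 × 2: (2)·(-622.2) = -1244.4 kJ/mol
eq. 3 × 2: (2)·(+9.2) = +18.4 kJ/mol
By Hess's law, ΔH = (-3)·(+83.7) + (2)·(-622.2) + (2)·(+9.2) = -1477.1 kJ/mol

ΔH = -1477.1 kJ/mol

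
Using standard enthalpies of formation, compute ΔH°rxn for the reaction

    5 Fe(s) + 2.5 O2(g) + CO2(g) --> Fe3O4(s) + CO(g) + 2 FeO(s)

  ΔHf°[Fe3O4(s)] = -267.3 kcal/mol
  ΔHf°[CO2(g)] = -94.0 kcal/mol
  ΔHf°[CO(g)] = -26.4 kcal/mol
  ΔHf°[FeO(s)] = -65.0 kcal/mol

ΔH°rxn = -329.7 kcal/mol

Products: 1·(-267.3) + 1·(-26.4) + 2·(-65.0) = -423.7
Reactants: 5·(+0.0) + 5/2·(+0.0) + 1·(-94.0) = -94.0
ΔH°rxn = (-423.7) − (-94.0) = -329.7 kcal/mol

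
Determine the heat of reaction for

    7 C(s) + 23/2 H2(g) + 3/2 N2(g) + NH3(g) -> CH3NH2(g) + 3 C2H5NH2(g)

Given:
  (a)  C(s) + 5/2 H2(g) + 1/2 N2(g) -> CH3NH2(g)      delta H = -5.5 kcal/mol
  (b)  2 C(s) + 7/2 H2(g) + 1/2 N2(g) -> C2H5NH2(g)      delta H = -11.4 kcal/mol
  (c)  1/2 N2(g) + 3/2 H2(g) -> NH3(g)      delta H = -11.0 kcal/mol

delta H = -28.7 kcal/mol

(a) as written: -5.5 kcal/mol
(b) × 3: (3)·(-11.4) = -34.2 kcal/mol
(c) reversed: +11.0 kcal/mol
Combining the equations, delta H = (-5.5) + (-34.2) + (+11.0) = -28.7 kcal/mol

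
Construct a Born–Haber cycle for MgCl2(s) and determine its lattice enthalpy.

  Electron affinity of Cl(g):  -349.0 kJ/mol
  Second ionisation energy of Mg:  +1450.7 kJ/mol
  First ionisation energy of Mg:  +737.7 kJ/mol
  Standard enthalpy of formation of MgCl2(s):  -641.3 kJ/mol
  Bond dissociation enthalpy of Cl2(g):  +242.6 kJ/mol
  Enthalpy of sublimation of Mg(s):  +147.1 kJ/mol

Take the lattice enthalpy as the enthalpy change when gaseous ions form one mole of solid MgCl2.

U = -2521.4 kJ/mol

ΔHf° = 1·ΔHsub + 1·(ΣIE) + 1·D(Cl2) + 2·EA + U
-641.3 = 1·(+147.1) + 1·(+2188.4) + 1·(+242.6) + 2·(-349.0) + U
U = -641.3 − (+1880.1) = -2521.4 kJ/mol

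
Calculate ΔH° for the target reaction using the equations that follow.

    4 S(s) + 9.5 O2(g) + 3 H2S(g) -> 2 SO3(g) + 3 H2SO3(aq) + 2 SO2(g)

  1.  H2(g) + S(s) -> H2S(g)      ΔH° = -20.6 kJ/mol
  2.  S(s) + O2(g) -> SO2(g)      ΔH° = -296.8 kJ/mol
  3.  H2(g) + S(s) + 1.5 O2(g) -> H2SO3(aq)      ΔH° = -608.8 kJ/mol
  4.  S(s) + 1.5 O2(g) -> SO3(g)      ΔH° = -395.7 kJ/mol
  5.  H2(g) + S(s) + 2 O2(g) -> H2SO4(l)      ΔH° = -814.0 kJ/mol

ΔH° = -3149.6 kJ/mol

eq. 1 reversed and × 3: (-3)·(-20.6) = +61.8 kJ/mol
eq. 2 × 2: (2)·(-296.8) = -593.6 kJ/mol
eq. 3 × 3: (3)·(-608.8) = -1826.4 kJ/mol
eq. 4 × 2: (2)·(-395.7) = -791.4 kJ/mol
eq. 5: not needed.
Summing the manipulated equations, ΔH° = (+61.8) + (-593.6) + (-1826.4) + (-791.4) = -3149.6 kJ/mol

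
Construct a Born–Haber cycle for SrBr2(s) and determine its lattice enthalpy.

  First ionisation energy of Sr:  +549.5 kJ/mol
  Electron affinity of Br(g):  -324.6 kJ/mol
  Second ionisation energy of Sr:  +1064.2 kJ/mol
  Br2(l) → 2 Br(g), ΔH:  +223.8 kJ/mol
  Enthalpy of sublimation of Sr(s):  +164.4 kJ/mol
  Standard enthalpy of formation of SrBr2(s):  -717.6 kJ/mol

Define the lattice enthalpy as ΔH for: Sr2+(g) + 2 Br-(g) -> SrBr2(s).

ΔHf° = 1·ΔHsub + 1·(ΣIE) + 1·D(Br2) + 2·EA + U
-717.6 = 1·(+164.4) + 1·(+1613.7) + 1·(+223.8) + 2·(-324.6) + U
U = -717.6 − (+1352.7) = -2070.3 kJ/mol

U = -2070.3 kJ/mol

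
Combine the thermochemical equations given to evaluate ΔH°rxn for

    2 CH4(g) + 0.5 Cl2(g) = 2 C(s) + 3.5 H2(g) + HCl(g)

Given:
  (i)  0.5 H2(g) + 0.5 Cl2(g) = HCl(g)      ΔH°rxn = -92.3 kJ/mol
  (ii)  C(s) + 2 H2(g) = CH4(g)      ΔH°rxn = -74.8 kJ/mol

(i) as written: -92.3 kJ/mol
(ii) reversed and × 2: (-2)·(-74.8) = +149.6 kJ/mol
ΔH°rxn = (1)·(-92.3) + (-2)·(-74.8) = 57.3 kJ/mol

ΔH°rxn = 57.3 kJ/mol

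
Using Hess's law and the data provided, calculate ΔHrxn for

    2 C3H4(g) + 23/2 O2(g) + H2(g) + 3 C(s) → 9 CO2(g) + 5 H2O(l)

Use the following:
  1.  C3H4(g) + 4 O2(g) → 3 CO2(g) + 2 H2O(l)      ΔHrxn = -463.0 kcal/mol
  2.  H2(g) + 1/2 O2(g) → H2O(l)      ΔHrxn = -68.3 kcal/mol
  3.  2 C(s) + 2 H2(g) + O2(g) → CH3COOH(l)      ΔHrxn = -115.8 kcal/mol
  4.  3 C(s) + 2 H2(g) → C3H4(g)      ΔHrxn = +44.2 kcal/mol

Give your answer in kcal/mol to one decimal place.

eq. 1 × 3 (scale by 3 for the 9 CO2(g)): (3)·(-463.0) = -1389.0 kcal/mol
eq. 2 reversed: +68.3 kcal/mol
eq. 3: not needed (CH3COOH(l) appears nowhere else).
eq. 4 as written: +44.2 kcal/mol
ΔHrxn = (-1389.0) + (+68.3) + (+44.2) = -1276.5 kcal/mol

ΔHrxn = -1276.5 kcal/mol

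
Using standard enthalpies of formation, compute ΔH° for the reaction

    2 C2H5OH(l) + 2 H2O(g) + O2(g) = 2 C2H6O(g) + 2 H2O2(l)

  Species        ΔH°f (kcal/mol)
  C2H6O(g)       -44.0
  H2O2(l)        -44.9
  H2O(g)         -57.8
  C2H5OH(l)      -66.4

ΔH° = 70.6 kcal/mol

Products: 2·(-44.0) + 2·(-44.9) = -177.8
Reactants: 2·(-66.4) + 2·(-57.8) + 1·(+0.0) = -248.4
ΔH° = (-177.8) − (-248.4) = 70.6 kcal/mol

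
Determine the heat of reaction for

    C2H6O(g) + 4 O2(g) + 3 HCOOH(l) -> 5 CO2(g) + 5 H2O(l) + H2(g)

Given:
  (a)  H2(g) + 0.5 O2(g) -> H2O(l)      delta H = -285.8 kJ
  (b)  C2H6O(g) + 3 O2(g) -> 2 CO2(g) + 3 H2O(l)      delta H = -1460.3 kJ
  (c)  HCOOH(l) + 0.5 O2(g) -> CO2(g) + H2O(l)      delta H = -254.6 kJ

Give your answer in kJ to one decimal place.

delta H = -1938.3 kJ

(a) reversed: +285.8 kJ
(b) as written: -1460.3 kJ
(c) × 3: (3)·(-254.6) = -763.8 kJ
By Hess's law, delta H = (+285.8) + (-1460.3) + (-763.8) = -1938.3 kJ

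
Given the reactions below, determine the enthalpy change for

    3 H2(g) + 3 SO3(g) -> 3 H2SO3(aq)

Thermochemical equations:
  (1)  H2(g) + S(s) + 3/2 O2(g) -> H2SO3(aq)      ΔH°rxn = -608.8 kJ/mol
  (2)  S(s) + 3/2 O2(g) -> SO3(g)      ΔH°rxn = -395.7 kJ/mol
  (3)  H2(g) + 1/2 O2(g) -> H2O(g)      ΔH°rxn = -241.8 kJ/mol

(1) × 3: (3)·(-608.8) = -1826.4 kJ/mol
(2) reversed and × 3: (-3)·(-395.7) = +1187.1 kJ/mol
(3): not needed.
Since enthalpy is a state function, ΔH°rxn = (3)·(-608.8) + (-3)·(-395.7) = -639.3 kJ/mol

ΔH°rxn = -639.3 kJ/mol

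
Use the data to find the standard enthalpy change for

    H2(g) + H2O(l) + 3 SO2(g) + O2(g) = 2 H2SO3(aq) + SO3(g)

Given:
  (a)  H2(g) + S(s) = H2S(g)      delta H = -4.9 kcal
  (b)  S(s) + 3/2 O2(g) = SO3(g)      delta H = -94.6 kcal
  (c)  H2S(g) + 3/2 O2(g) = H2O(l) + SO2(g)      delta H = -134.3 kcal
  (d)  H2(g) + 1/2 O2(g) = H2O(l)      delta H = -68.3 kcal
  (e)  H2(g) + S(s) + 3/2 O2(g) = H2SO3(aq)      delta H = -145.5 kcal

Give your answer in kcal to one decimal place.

delta H = -104.6 kcal

(a) reversed and × 3: (-3)·(-4.9) = +14.7 kcal
(b) as written (SO3(g) already on the product side): -94.6 kcal
(c) reversed and × 3 (SO2(g) must end up as a reactant; ×3 to match 3 SO2(g) in the target): (-3)·(-134.3) = +402.9 kcal
(d) × 2: (2)·(-68.3) = -136.6 kcal
(e) × 2 (×2 to match 2 H2SO3(aq) in the target): (2)·(-145.5) = -291.0 kcal
Combining the equations, delta H = (+14.7) + (-94.6) + (+402.9) + (-136.6) + (-291.0) = -104.6 kcal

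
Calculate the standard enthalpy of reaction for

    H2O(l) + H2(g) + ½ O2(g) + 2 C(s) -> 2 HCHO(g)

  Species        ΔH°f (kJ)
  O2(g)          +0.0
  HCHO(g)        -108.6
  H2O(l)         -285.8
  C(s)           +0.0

ΔHrxn = 68.6 kJ

ΔH°rxn = Σ nΔHf°(products) − Σ nΔHf°(reactants).
Products: 2·(-108.6) = -217.2
Reactants: 1·(-285.8) + 1·(+0.0) + 1/2·(+0.0) + 2·(+0.0) = -285.8
ΔHrxn = (-217.2) − (-285.8) = 68.6 kJ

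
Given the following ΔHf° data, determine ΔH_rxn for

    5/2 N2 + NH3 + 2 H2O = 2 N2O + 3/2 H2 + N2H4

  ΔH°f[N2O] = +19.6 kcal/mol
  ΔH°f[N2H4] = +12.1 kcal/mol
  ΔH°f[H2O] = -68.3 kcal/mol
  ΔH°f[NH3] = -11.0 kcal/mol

Products: 2·(+19.6) + 3/2·(+0.0) + 1·(+12.1) = +51.3
Reactants: 5/2·(+0.0) + 1·(-11.0) + 2·(-68.3) = -147.6
ΔH_rxn = (+51.3) − (-147.6) = 198.9 kcal/mol

ΔH_rxn = 198.9 kcal/mol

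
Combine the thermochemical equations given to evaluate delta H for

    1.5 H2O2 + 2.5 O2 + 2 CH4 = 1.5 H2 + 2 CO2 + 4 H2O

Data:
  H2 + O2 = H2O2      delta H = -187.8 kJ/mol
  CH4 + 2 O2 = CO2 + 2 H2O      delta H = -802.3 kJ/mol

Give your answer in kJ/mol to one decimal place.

equation 1 reversed and × 3/2: (-3/2)·(-187.8) = +281.7 kJ/mol
equation 2 × 2: (2)·(-802.3) = -1604.6 kJ/mol
delta H = (+281.7) + (-1604.6) = -1322.9 kJ/mol

delta H = -1322.9 kJ/mol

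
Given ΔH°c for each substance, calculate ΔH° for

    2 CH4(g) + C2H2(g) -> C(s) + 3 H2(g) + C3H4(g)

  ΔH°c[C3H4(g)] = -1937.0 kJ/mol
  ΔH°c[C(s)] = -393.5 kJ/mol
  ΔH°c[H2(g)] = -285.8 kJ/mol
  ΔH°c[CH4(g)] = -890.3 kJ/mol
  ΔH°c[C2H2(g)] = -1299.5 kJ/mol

ΔH° = 107.8 kJ/mol

Using ΔH = Σ nΔHc°(reactants) − Σ nΔHc°(products):
= [2·(-890.3) + 1·(-1299.5)] − [1·(-393.5) + 3·(-285.8) + 1·(-1937.0)]
= 107.8 kJ/mol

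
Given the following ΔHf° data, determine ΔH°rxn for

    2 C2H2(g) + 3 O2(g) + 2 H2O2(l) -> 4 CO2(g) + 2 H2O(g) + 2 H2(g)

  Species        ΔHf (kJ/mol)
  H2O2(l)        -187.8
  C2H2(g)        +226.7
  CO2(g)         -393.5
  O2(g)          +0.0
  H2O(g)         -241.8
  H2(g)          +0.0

ΔH°rxn = -2135.4 kJ/mol

ΔH°rxn = Σ nΔHf°(products) − Σ nΔHf°(reactants).
Products: 4·(-393.5) + 2·(-241.8) + 2·(+0.0) = -2057.6
Reactants: 2·(+226.7) + 3·(+0.0) + 2·(-187.8) = +77.8
ΔH°rxn = (-2057.6) − (+77.8) = -2135.4 kJ/mol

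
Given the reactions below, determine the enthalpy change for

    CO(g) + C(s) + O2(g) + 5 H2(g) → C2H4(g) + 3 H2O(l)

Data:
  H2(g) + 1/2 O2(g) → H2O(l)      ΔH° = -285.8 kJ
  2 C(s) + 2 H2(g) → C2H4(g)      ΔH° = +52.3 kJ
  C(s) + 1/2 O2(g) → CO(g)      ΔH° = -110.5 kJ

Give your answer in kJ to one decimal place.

equation 1 × 3: (3)·(-285.8) = -857.4 kJ
equation 2 as written: +52.3 kJ
equation 3 reversed: +110.5 kJ
ΔH° = (3)·(-285.8) + (1)·(+52.3) + (-1)·(-110.5) = -694.6 kJ

ΔH° = -694.6 kJ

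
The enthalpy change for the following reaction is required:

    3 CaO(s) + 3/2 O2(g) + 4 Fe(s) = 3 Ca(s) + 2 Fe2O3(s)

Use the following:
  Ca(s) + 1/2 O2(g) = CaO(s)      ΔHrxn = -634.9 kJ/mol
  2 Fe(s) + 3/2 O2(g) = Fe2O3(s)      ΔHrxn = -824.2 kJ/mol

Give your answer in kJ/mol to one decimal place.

ΔHrxn = 256.3 kJ/mol

equation 1 reversed and × 3: (-3)·(-634.9) = +1904.7 kJ/mol
equation 2 × 2: (2)·(-824.2) = -1648.4 kJ/mol
ΔHrxn = (-3)·(-634.9) + (2)·(-824.2) = 256.3 kJ/mol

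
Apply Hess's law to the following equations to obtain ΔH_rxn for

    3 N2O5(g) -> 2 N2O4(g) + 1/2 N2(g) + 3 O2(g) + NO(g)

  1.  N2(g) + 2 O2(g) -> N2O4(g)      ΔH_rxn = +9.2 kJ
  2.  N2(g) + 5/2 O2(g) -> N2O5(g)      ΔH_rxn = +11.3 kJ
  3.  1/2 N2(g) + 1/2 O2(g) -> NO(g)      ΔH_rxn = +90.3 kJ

ΔH_rxn = 74.8 kJ

eq. 1 × 2 (×2 to match 2 N2O4(g) in the target): (2)·(+9.2) = +18.4 kJ
eq. 2 reversed and × 3 (N2O5(g) must end up as a reactant; ×3 to match 3 N2O5(g) in the target): (-3)·(+11.3) = -33.9 kJ
eq. 3 as written (NO(g) already on the product side): +90.3 kJ
Summing the manipulated equations, ΔH_rxn = (+18.4) + (-33.9) + (+90.3) = 74.8 kJ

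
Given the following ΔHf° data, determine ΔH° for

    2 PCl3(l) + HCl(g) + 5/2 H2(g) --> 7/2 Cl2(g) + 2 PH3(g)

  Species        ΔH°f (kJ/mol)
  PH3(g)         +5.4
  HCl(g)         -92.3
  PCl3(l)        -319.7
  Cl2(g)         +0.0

ΔH° = 742.5 kJ/mol

ΔH°rxn = Σ nΔHf°(products) − Σ nΔHf°(reactants).
Products: 7/2·(+0.0) + 2·(+5.4) = +10.8
Reactants: 2·(-319.7) + 1·(-92.3) + 5/2·(+0.0) = -731.7
ΔH° = (+10.8) − (-731.7) = 742.5 kJ/mol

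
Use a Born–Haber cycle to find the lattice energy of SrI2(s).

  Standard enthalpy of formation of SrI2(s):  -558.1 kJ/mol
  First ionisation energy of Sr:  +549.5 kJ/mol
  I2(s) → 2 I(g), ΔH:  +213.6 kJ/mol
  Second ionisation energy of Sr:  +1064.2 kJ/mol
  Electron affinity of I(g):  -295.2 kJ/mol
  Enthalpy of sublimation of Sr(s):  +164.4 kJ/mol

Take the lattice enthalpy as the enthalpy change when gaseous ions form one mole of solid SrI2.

U = -1959.4 kJ/mol

ΔHf° = 1·ΔHsub + 1·(ΣIE) + 1·D(I2) + 2·EA + U
-558.1 = 1·(+164.4) + 1·(+1613.7) + 1·(+213.6) + 2·(-295.2) + U
U = -558.1 − (+1401.3) = -1959.4 kJ/mol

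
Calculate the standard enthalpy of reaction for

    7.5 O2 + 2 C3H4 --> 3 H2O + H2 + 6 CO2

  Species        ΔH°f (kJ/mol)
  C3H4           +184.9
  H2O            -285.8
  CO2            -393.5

ΔH_rxn = -3588.2 kJ/mol

ΔH°rxn = Σ nΔHf°(products) − Σ nΔHf°(reactants).
Products: 3·(-285.8) + 1·(+0.0) + 6·(-393.5) = -3218.4
Reactants: 15/2·(+0.0) + 2·(+184.9) = +369.8
ΔH_rxn = (-3218.4) − (+369.8) = -3588.2 kJ/mol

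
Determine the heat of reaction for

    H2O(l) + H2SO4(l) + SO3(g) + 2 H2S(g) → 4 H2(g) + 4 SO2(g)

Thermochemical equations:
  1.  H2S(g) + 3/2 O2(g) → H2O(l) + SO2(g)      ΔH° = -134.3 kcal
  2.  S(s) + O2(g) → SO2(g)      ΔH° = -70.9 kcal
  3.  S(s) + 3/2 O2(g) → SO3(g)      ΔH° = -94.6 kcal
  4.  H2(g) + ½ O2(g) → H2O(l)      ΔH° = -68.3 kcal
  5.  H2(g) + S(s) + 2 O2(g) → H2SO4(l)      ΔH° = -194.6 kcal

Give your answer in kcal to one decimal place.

ΔH° = 83.7 kcal

eq. 1 × 2 (×2 to match 2 H2S(g) in the target): (2)·(-134.3) = -268.6 kcal
eq. 2 × 2: (2)·(-70.9) = -141.8 kcal
eq. 3 reversed (reverse to put SO3(g) on the reactant side): +94.6 kcal
eq. 4 reversed and × 3: (-3)·(-68.3) = +204.9 kcal
eq. 5 reversed (reverse to put H2SO4(l) on the reactant side): +194.6 kcal
ΔH° = (-268.6) + (-141.8) + (+94.6) + (+204.9) + (+194.6) = 83.7 kcal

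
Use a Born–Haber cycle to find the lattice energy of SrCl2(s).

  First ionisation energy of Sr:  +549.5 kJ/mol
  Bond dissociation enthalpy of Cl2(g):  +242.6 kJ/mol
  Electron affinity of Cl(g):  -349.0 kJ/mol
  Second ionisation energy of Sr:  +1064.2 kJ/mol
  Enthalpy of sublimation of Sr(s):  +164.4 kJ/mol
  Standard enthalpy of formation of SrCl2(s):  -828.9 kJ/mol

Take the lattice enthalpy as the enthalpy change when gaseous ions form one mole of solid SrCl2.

ΔHf° = 1·ΔHsub + 1·(ΣIE) + 1·D(Cl2) + 2·EA + U
-828.9 = 1·(+164.4) + 1·(+1613.7) + 1·(+242.6) + 2·(-349.0) + U
U = -828.9 − (+1322.7) = -2151.6 kJ/mol

U = -2151.6 kJ/mol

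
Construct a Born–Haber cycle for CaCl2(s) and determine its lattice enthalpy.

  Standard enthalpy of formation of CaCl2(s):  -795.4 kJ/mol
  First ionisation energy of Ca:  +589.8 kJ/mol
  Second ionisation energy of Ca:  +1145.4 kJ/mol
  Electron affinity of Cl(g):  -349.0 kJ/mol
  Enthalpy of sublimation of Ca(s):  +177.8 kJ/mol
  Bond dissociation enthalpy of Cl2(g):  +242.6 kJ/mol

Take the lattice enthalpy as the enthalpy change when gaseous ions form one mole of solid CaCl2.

U = -2253.0 kJ/mol

ΔHf° = 1·ΔHsub + 1·(ΣIE) + 1·D(Cl2) + 2·EA + U
-795.4 = 1·(+177.8) + 1·(+1735.2) + 1·(+242.6) + 2·(-349.0) + U
U = -795.4 − (+1457.6) = -2253.0 kJ/mol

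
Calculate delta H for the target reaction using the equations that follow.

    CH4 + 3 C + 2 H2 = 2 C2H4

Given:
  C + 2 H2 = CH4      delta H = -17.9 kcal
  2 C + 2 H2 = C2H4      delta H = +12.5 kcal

equation 1 reversed: +17.9 kcal
equation 2 × 2: (2)·(+12.5) = +25.0 kcal
By Hess's law, delta H = (+17.9) + (+25.0) = 42.9 kcal

delta H = 42.9 kcal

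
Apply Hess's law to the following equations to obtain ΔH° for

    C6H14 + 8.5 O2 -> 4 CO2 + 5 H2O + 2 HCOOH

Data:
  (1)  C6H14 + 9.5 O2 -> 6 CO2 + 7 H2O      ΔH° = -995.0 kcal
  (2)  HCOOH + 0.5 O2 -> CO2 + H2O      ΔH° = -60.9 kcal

(1) as written: -995.0 kcal
(2) reversed and × 2: (-2)·(-60.9) = +121.8 kcal
ΔH° = (1)·(-995.0) + (-2)·(-60.9) = -873.2 kcal

ΔH° = -873.2 kcal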